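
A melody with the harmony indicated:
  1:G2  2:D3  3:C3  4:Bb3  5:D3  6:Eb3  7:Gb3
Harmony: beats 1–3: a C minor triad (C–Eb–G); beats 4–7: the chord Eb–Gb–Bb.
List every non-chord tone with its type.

The harmony at that moment is C minor triad (C, Eb, G); D3 is not a chord tone.
It is approached by leap up from G2 and left by step down to C3.
Leap in, step out — an appoggiatura.
The harmony at that moment is Eb minor triad (Eb, Gb, Bb); D3 is not a chord tone.
It is approached by leap down from Bb3 and left by step up to Eb3.
Leap in, step out — an appoggiatura.

D3 (beat 2) — appoggiatura; D3 (beat 5) — appoggiatura.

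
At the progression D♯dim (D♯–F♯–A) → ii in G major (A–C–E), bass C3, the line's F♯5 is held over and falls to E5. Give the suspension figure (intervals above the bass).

At the second chord the bass is C3. The suspended F♯5 lies a fourth above the bass; after resolving down by step to E5, the interval above the bass becomes a third.
Suspension figures are named by those two intervals: 4–3.

4–3 suspension.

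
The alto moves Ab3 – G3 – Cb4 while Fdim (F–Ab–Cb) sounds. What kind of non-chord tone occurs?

G3 is an escape tone.

The harmony at that moment is F diminished triad (F, Ab, Cb); G3 is not a chord tone.
It is approached by step down from Ab3 and left by leap up to Cb4.
Step in, leap out — an escape tone.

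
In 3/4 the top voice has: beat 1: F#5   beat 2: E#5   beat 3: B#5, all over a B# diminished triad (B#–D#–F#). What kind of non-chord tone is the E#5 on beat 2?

The harmony at that moment is B# diminished triad (B#, D#, F#); E#5 is not a chord tone.
It is approached by step down from F#5 and left by leap up to B#5.
Step in, leap out, on a weak beat — an escape tone.

Escape tone.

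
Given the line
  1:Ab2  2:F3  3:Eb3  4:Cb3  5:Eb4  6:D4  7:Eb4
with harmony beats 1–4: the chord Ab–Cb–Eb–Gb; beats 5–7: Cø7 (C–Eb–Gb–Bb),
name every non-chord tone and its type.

The harmony at that moment is Ab minor seventh chord (Ab, Cb, Eb, Gb); F3 is not a chord tone.
It is approached by leap up from Ab2 and left by step down to Eb3.
Leap in, step out — an appoggiatura.
The harmony at that moment is C half-diminished seventh chord (C, Eb, Gb, Bb); D4 is not a chord tone.
It is approached by step down from Eb4 and left by step up to Eb4.
Step away and step back to the same note — a neighbor tone (lower neighbor).

F3 (beat 2) — appoggiatura; D4 (beat 6) — neighbor tone.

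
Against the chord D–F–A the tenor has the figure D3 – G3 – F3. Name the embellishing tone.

G3 is an appoggiatura.

The harmony at that moment is D minor triad (D, F, A); G3 is not a chord tone.
It is approached by leap up from D3 and left by step down to F3.
Leap in, step out — an appoggiatura.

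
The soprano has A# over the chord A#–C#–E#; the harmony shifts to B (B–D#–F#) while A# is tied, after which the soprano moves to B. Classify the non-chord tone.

The harmony at that moment is B major triad (B, D#, F#); A# is not a chord tone.
It is held over (the same pitch as the preceding A#) and left by step up to B.
Held over from the previous chord and resolving up by step — a retardation.

A# is a retardation.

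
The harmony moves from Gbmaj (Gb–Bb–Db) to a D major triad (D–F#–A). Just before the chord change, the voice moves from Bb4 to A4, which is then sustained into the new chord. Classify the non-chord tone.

The harmony at that moment is Gb major triad (Gb, Bb, Db); A4 is not a chord tone.
It is approached by step down from Bb4 and then sustained as the same pitch into the next harmony.
Arriving early and becoming a chord tone when the harmony changes — an anticipation.

A4 is an anticipation.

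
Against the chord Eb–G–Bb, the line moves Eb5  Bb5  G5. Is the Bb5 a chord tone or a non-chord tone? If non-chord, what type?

Chord tone (the fifth of Eb major triad).

Eb major triad contains Eb, G, Bb; Bb is the fifth, so it is a chord tone.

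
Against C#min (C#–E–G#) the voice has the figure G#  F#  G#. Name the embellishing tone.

The harmony at that moment is C# minor triad (C#, E, G#); F# is not a chord tone.
It is approached by step down from G# and left by step up to G#.
Step away and step back to the same note — a neighbor tone (lower neighbor).

F# is a neighbor tone.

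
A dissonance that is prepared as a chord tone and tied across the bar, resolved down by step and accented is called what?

Approach: by preparation — the pitch is first a chord tone, then held (tied or repeated) while the harmony changes under it. Departure: down by step. Metric position: strong.
A prepared dissonance that resolves downward by step — a suspension. (The same figure resolving upward would be a retardation.)

Suspension.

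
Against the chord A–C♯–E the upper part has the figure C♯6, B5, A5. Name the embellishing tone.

B5 is a passing tone.

The harmony at that moment is A major triad (A, C♯, E); B5 is not a chord tone.
It is approached by step down from C♯6 and left by step down to A5.
Step in, step out in the same direction — a passing tone.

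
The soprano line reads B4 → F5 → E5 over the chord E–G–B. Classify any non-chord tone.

The harmony at that moment is E minor triad (E, G, B); F5 is not a chord tone.
It is approached by leap up from B4 and left by step down to E5.
Leap in, step out — an appoggiatura.

F5 is an appoggiatura.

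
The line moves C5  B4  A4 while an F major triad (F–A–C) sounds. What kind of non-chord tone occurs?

The harmony at that moment is F major triad (F, A, C); B4 is not a chord tone.
It is approached by step down from C5 and left by step down to A4.
Step in, step out in the same direction — a passing tone.

B4 is a passing tone.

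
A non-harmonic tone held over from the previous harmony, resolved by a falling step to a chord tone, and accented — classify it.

Approach: by preparation — the pitch is first a chord tone, then held (tied or repeated) while the harmony changes under it. Departure: down by step. Metric position: strong.
A prepared dissonance that resolves downward by step — a suspension. (The same figure resolving upward would be a retardation.)

Suspension.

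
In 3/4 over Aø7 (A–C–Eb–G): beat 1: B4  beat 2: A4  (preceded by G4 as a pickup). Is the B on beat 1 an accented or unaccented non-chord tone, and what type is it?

Accented appoggiatura.

The harmony at that moment is A half-diminished seventh chord (A, C, Eb, G); B4 is not a chord tone.
It is approached by leap up from G4 and left by step down to A4.
Leap in, step out — an appoggiatura.
It falls on the downbeat, so it is accented.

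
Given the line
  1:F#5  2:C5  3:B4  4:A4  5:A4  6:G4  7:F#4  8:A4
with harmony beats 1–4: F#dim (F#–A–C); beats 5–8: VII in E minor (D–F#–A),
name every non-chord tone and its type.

B4 (beat 3) — passing tone; G4 (beat 6) — passing tone.

The harmony at that moment is F# diminished triad (F#, A, C); B4 is not a chord tone.
It is approached by step down from C5 and left by step down to A4.
Step in, step out in the same direction — a passing tone.
The harmony at that moment is D major triad (D, F#, A); G4 is not a chord tone.
It is approached by step down from A4 and left by step down to F#4.
Step in, step out in the same direction — a passing tone.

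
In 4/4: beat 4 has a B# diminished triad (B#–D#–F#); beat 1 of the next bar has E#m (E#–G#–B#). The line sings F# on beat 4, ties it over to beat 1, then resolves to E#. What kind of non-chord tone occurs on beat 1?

Suspension.

The harmony at that moment is E# minor triad (E#, G#, B#); F# is not a chord tone.
It is held over (the same pitch as the preceding F#) and left by step down to E#.
Held over from the previous chord and resolving down by step — a suspension.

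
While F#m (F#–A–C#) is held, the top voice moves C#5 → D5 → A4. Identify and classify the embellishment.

The harmony at that moment is F# minor triad (F#, A, C#); D5 is not a chord tone.
It is approached by step up from C#5 and left by leap down to A4.
Step in, leap out — an escape tone.

D5 is an escape tone.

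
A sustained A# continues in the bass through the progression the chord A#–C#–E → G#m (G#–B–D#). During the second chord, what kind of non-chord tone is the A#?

The harmony at that moment is G# minor triad (G#, B, D#); A# is not a chord tone.
It is held over (the same pitch as the preceding A#) and then sustained as the same pitch into the next harmony.
Sustained through a change of harmony — a pedal tone.

Pedal tone (pedal point).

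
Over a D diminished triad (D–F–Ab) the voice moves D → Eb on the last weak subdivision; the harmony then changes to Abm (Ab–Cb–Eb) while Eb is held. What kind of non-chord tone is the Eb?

Eb is an anticipation.

The harmony at that moment is D diminished triad (D, F, Ab); Eb is not a chord tone.
It is approached by step up from D and then sustained as the same pitch into the next harmony.
Arriving early and becoming a chord tone when the harmony changes — an anticipation.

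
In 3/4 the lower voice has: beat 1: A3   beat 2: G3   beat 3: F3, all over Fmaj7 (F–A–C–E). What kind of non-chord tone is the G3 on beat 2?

The harmony at that moment is F major seventh chord (F, A, C, E); G3 is not a chord tone.
It is approached by step down from A3 and left by step down to F3.
Step in, step out in the same direction — a passing tone.

Passing tone.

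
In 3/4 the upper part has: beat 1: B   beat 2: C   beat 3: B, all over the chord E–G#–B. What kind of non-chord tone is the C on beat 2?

Upper neighbor tone.

The harmony at that moment is E major triad (E, G#, B); C is not a chord tone.
It is approached by step up from B and left by step down to B.
Step away and step back to the same note — a neighbor tone (upper neighbor).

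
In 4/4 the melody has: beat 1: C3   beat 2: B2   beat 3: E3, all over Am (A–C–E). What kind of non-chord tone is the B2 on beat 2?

The harmony at that moment is A minor triad (A, C, E); B2 is not a chord tone.
It is approached by step down from C3 and left by leap up to E3.
Step in, leap out, on a weak beat — an escape tone.

Escape tone.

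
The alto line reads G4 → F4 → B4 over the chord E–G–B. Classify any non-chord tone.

F4 is an escape tone.

The harmony at that moment is E minor triad (E, G, B); F4 is not a chord tone.
It is approached by step down from G4 and left by leap up to B4.
Step in, leap out — an escape tone.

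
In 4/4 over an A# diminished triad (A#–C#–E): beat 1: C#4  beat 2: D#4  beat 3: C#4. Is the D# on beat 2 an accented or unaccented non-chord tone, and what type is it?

The harmony at that moment is A# diminished triad (A#, C#, E); D#4 is not a chord tone.
It is approached by step up from C#4 and left by step down to C#4.
Step away and step back to the same note — a neighbor tone (upper neighbor).
It falls on a weak beat, so it is unaccented.

Unaccented neighbor tone.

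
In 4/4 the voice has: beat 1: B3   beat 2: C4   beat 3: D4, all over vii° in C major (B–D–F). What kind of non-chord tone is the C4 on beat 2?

Passing tone.

The harmony at that moment is B diminished triad (B, D, F); C4 is not a chord tone.
It is approached by step up from B3 and left by step up to D4.
Step in, step out in the same direction — a passing tone.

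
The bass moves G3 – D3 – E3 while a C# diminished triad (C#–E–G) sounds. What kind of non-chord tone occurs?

D3 is an appoggiatura.

The harmony at that moment is C# diminished triad (C#, E, G); D3 is not a chord tone.
It is approached by leap down from G3 and left by step up to E3.
Leap in, step out — an appoggiatura.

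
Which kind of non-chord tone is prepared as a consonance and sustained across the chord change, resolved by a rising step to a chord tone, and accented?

Retardation.

Approach: by preparation — the pitch is first a chord tone, then held (tied or repeated) while the harmony changes under it. Departure: up by step. Metric position: strong.
A prepared dissonance that resolves upward by step — a retardation. (The same figure resolving downward would be a suspension.)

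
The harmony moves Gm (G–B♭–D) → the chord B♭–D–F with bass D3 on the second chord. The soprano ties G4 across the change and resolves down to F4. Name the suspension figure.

4–3 suspension.

At the second chord the bass is D3. The suspended G4 lies a fourth above the bass; after resolving down by step to F4, the interval above the bass becomes a third.
Suspension figures are named by those two intervals: 4–3.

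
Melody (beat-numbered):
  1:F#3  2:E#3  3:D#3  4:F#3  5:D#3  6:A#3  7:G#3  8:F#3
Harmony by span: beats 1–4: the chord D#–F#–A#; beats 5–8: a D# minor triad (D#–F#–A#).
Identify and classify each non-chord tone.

E#3 (beat 2) — passing tone; G#3 (beat 7) — passing tone.

The harmony at that moment is D# minor triad (D#, F#, A#); E#3 is not a chord tone.
It is approached by step down from F#3 and left by step down to D#3.
Step in, step out in the same direction — a passing tone.
The harmony at that moment is D# minor triad (D#, F#, A#); G#3 is not a chord tone.
It is approached by step down from A#3 and left by step down to F#3.
Step in, step out in the same direction — a passing tone.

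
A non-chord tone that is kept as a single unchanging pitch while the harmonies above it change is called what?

Pedal tone.

Approach: none. Departure: none — a single pitch is sustained while the chords change around it, passing through harmonies that do not contain it.
No melodic motion at all; the dissonance is created entirely by the moving harmonies against the stationary note — a pedal tone (pedal point).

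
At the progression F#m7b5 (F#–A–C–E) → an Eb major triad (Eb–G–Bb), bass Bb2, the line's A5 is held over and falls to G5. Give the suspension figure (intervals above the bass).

7–6 suspension.

At the second chord the bass is Bb2. The suspended A5 lies a seventh above the bass; after resolving down by step to G5, the interval above the bass becomes a sixth.
Suspension figures are named by those two intervals: 7–6.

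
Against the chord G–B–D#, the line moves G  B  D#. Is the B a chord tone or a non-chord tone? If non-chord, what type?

G augmented triad contains G, B, D#; B is the third, so it is a chord tone.

Chord tone (the third of G augmented triad).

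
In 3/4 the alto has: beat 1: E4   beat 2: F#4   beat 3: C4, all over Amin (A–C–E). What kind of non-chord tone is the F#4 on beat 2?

The harmony at that moment is A minor triad (A, C, E); F#4 is not a chord tone.
It is approached by step up from E4 and left by leap down to C4.
Step in, leap out, on a weak beat — an escape tone.

Escape tone.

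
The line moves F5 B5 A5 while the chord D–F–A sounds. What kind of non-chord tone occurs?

B5 is an appoggiatura.

The harmony at that moment is D minor triad (D, F, A); B5 is not a chord tone.
It is approached by leap up from F5 and left by step down to A5.
Leap in, step out — an appoggiatura.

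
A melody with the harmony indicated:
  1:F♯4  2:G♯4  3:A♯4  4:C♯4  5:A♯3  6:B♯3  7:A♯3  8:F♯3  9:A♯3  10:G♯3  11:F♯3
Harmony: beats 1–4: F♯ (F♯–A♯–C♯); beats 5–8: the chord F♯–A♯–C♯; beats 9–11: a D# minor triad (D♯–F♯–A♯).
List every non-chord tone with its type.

G♯4 (beat 2) — passing tone; B♯3 (beat 6) — neighbor tone; G♯3 (beat 10) — passing tone.

The harmony at that moment is F♯ major triad (F♯, A♯, C♯); G♯4 is not a chord tone.
It is approached by step up from F♯4 and left by step up to A♯4.
Step in, step out in the same direction — a passing tone.
The harmony at that moment is F♯ major triad (F♯, A♯, C♯); B♯3 is not a chord tone.
It is approached by step up from A♯3 and left by step down to A♯3.
Step away and step back to the same note — a neighbor tone (upper neighbor).
The harmony at that moment is D♯ minor triad (D♯, F♯, A♯); G♯3 is not a chord tone.
It is approached by step down from A♯3 and left by step down to F♯3.
Step in, step out in the same direction — a passing tone.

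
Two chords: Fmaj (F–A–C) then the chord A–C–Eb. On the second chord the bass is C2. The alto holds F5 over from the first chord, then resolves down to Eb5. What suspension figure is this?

4–3 suspension.

At the second chord the bass is C2. The suspended F5 lies a fourth above the bass; after resolving down by step to Eb5, the interval above the bass becomes a third.
Suspension figures are named by those two intervals: 4–3.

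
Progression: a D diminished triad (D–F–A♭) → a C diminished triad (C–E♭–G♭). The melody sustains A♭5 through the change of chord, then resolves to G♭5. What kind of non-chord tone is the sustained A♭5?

A♭5 is a suspension.

The harmony at that moment is C diminished triad (C, E♭, G♭); A♭5 is not a chord tone.
It is held over (the same pitch as the preceding A♭5) and left by step down to G♭5.
Held over from the previous chord and resolving down by step — a suspension.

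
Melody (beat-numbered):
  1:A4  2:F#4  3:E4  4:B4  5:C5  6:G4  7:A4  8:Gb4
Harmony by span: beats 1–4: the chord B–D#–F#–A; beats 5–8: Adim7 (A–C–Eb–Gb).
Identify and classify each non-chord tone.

The harmony at that moment is B dominant seventh chord (B, D#, F#, A); E4 is not a chord tone.
It is approached by step down from F#4 and left by leap up to B4.
Step in, leap out — an escape tone.
The harmony at that moment is A diminished seventh chord (A, C, Eb, Gb); G4 is not a chord tone.
It is approached by leap down from C5 and left by step up to A4.
Leap in, step out — an appoggiatura.

E4 (beat 3) — escape tone; G4 (beat 6) — appoggiatura.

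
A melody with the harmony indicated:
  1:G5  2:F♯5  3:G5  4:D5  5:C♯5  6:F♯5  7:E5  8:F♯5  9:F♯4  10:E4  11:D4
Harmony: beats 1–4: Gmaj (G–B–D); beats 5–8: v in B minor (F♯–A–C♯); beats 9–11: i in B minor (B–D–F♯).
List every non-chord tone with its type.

The harmony at that moment is G major triad (G, B, D); F♯5 is not a chord tone.
It is approached by step down from G5 and left by step up to G5.
Step away and step back to the same note — a neighbor tone (lower neighbor).
The harmony at that moment is F♯ minor triad (F♯, A, C♯); E5 is not a chord tone.
It is approached by step down from F♯5 and left by step up to F♯5.
Step away and step back to the same note — a neighbor tone (lower neighbor).
The harmony at that moment is B minor triad (B, D, F♯); E4 is not a chord tone.
It is approached by step down from F♯4 and left by step down to D4.
Step in, step out in the same direction — a passing tone.

F♯5 (beat 2) — neighbor tone; E5 (beat 7) — neighbor tone; E4 (beat 10) — passing tone.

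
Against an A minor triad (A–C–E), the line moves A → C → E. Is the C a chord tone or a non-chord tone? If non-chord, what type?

Chord tone (the third of A minor triad).

A minor triad contains A, C, E; C is the third, so it is a chord tone.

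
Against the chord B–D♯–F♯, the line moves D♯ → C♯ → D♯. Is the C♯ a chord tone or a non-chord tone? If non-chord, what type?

The harmony at that moment is B major triad (B, D♯, F♯); C♯ is not a chord tone.
It is approached by step down from D♯ and left by step up to D♯.
Step away and step back to the same note — a neighbor tone (lower neighbor).

Non-chord tone — a neighbor tone.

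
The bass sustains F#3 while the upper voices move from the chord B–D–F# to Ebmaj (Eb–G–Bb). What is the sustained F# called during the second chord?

The harmony at that moment is Eb major triad (Eb, G, Bb); F#3 is not a chord tone.
It is held over (the same pitch as the preceding F#3) and then sustained as the same pitch into the next harmony.
Sustained through a change of harmony — a pedal tone.

Pedal tone (pedal point).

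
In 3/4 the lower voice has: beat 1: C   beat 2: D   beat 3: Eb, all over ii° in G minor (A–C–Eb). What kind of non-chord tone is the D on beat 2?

Passing tone.

The harmony at that moment is A diminished triad (A, C, Eb); D is not a chord tone.
It is approached by step up from C and left by step up to Eb.
Step in, step out in the same direction — a passing tone.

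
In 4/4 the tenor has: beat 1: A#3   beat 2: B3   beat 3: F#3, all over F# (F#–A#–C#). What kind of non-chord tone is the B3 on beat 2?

Escape tone.

The harmony at that moment is F# major triad (F#, A#, C#); B3 is not a chord tone.
It is approached by step up from A#3 and left by leap down to F#3.
Step in, leap out, on a weak beat — an escape tone.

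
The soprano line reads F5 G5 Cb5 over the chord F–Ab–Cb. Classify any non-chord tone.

G5 is an escape tone.

The harmony at that moment is F diminished triad (F, Ab, Cb); G5 is not a chord tone.
It is approached by step up from F5 and left by leap down to Cb5.
Step in, leap out — an escape tone.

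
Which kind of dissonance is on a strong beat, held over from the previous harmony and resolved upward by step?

Retardation.

Approach: by preparation — the pitch is first a chord tone, then held (tied or repeated) while the harmony changes under it. Departure: up by step. Metric position: strong.
A prepared dissonance that resolves upward by step — a retardation. (The same figure resolving downward would be a suspension.)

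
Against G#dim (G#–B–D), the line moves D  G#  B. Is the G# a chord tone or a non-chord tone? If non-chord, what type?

G# diminished triad contains G#, B, D; G# is the root, so it is a chord tone.

Chord tone (the root of G# diminished triad).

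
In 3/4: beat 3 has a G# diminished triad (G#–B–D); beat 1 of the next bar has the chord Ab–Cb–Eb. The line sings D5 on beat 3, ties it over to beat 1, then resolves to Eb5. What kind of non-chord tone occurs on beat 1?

Retardation.

The harmony at that moment is Ab minor triad (Ab, Cb, Eb); D5 is not a chord tone.
It is held over (the same pitch as the preceding D5) and left by step up to Eb5.
Held over from the previous chord and resolving up by step — a retardation.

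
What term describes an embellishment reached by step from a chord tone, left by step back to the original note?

Neighbor tone.

Approach: by step. Departure: by step in the opposite direction, back to the starting pitch.
Stepwise on both sides but reversing to return to the same chord tone — a neighbor tone. (Had it continued onward in the same direction it would be a passing tone instead.)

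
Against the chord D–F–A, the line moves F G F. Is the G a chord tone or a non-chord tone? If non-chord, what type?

Non-chord tone — a neighbor tone.

The harmony at that moment is D minor triad (D, F, A); G is not a chord tone.
It is approached by step up from F and left by step down to F.
Step away and step back to the same note — a neighbor tone (upper neighbor).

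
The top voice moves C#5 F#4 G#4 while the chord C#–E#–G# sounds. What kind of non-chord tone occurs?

The harmony at that moment is C# major triad (C#, E#, G#); F#4 is not a chord tone.
It is approached by leap down from C#5 and left by step up to G#4.
Leap in, step out — an appoggiatura.

F#4 is an appoggiatura.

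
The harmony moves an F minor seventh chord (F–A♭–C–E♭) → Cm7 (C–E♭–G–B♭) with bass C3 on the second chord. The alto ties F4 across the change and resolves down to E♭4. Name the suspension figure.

4–3 suspension.

At the second chord the bass is C3. The suspended F4 lies a fourth above the bass; after resolving down by step to E♭4, the interval above the bass becomes a third.
Suspension figures are named by those two intervals: 4–3.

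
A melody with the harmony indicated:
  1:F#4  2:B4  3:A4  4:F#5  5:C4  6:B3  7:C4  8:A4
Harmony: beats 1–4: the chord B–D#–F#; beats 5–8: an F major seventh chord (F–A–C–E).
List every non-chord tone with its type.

A4 (beat 3) — escape tone; B3 (beat 6) — neighbor tone.

The harmony at that moment is B major triad (B, D#, F#); A4 is not a chord tone.
It is approached by step down from B4 and left by leap up to F#5.
Step in, leap out — an escape tone.
The harmony at that moment is F major seventh chord (F, A, C, E); B3 is not a chord tone.
It is approached by step down from C4 and left by step up to C4.
Step away and step back to the same note — a neighbor tone (lower neighbor).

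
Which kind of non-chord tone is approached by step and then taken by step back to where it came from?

Approach: by step. Departure: by step in the opposite direction, back to the starting pitch.
Stepwise on both sides but reversing to return to the same chord tone — a neighbor tone. (Had it continued onward in the same direction it would be a passing tone instead.)

Neighbor tone.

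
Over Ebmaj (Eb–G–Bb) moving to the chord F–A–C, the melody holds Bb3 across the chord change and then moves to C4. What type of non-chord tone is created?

The harmony at that moment is F major triad (F, A, C); Bb3 is not a chord tone.
It is held over (the same pitch as the preceding Bb3) and left by step up to C4.
Held over from the previous chord and resolving up by step — a retardation.

Bb3 is a retardation.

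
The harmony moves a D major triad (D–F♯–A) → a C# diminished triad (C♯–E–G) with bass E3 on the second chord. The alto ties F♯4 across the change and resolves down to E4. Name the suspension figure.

At the second chord the bass is E3. The suspended F♯4 lies a ninth above the bass; after resolving down by step to E4, the interval above the bass becomes an octave.
Suspension figures are named by those two intervals: 9–8.

9–8 suspension.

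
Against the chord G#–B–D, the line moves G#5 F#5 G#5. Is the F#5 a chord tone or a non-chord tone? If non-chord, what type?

The harmony at that moment is G# diminished triad (G#, B, D); F#5 is not a chord tone.
It is approached by step down from G#5 and left by step up to G#5.
Step away and step back to the same note — a neighbor tone (lower neighbor).

Non-chord tone — a neighbor tone.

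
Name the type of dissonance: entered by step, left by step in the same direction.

Passing tone.

Approach: by step. Departure: by step, continuing in the same direction.
Stepwise on both sides with no change of direction means the note fills in the space between two different chord tones — a passing tone. (Had it turned back to its starting note it would be a neighbor tone instead.)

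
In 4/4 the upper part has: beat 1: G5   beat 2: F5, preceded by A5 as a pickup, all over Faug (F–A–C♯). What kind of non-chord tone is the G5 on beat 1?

Passing tone.

The harmony at that moment is F augmented triad (F, A, C♯); G5 is not a chord tone.
It is approached by step down from A5 and left by step down to F5.
Step in, step out in the same direction — a passing tone.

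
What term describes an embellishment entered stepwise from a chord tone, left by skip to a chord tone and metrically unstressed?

Approach: by step. Departure: by leap. Metric position: weak.
Step in, leap out, from a weak position — an escape tone (échappée). (It is the mirror image of the appoggiatura, which leaps in and steps out on a strong beat.)

Escape tone.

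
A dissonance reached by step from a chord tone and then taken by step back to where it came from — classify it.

Neighbor tone.

Approach: by step. Departure: by step in the opposite direction, back to the starting pitch.
Stepwise on both sides but reversing to return to the same chord tone — a neighbor tone. (Had it continued onward in the same direction it would be a passing tone instead.)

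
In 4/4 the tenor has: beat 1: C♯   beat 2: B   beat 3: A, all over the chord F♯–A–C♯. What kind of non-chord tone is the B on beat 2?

Passing tone.

The harmony at that moment is F♯ minor triad (F♯, A, C♯); B is not a chord tone.
It is approached by step down from C♯ and left by step down to A.
Step in, step out in the same direction — a passing tone.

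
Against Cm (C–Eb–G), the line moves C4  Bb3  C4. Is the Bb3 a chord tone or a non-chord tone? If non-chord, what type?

The harmony at that moment is C minor triad (C, Eb, G); Bb3 is not a chord tone.
It is approached by step down from C4 and left by step up to C4.
Step away and step back to the same note — a neighbor tone (lower neighbor).

Non-chord tone — a neighbor tone.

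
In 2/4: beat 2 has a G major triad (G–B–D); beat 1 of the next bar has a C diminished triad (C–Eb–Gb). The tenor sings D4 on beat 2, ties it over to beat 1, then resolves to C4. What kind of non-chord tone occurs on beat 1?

Suspension.

The harmony at that moment is C diminished triad (C, Eb, Gb); D4 is not a chord tone.
It is held over (the same pitch as the preceding D4) and left by step down to C4.
Held over from the previous chord and resolving down by step — a suspension.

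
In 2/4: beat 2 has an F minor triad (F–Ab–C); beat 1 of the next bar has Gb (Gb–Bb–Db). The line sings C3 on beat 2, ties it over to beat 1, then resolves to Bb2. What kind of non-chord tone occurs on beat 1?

The harmony at that moment is Gb major triad (Gb, Bb, Db); C3 is not a chord tone.
It is held over (the same pitch as the preceding C3) and left by step down to Bb2.
Held over from the previous chord and resolving down by step — a suspension.

Suspension.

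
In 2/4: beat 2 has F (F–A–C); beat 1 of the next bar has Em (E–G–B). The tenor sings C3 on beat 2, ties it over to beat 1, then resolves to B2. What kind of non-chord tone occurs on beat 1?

The harmony at that moment is E minor triad (E, G, B); C3 is not a chord tone.
It is held over (the same pitch as the preceding C3) and left by step down to B2.
Held over from the previous chord and resolving down by step — a suspension.

Suspension.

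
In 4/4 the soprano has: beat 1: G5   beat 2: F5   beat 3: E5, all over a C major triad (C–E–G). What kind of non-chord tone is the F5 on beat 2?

The harmony at that moment is C major triad (C, E, G); F5 is not a chord tone.
It is approached by step down from G5 and left by step down to E5.
Step in, step out in the same direction — a passing tone.

Passing tone.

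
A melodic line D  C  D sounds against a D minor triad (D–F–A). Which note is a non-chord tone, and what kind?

The harmony at that moment is D minor triad (D, F, A); C is not a chord tone.
It is approached by step down from D and left by step up to D.
Step away and step back to the same note — a neighbor tone (lower neighbor).

C is a neighbor tone.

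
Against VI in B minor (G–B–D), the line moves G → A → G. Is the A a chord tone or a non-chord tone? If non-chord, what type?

The harmony at that moment is G major triad (G, B, D); A is not a chord tone.
It is approached by step up from G and left by step down to G.
Step away and step back to the same note — a neighbor tone (upper neighbor).

Non-chord tone — a neighbor tone.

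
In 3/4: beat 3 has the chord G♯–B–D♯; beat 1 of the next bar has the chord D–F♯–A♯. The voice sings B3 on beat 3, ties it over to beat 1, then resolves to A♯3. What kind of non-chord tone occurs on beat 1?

The harmony at that moment is D augmented triad (D, F♯, A♯); B3 is not a chord tone.
It is held over (the same pitch as the preceding B3) and left by step down to A♯3.
Held over from the previous chord and resolving down by step — a suspension.

Suspension.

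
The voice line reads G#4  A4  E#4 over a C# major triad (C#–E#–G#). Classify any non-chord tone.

A4 is an escape tone.

The harmony at that moment is C# major triad (C#, E#, G#); A4 is not a chord tone.
It is approached by step up from G#4 and left by leap down to E#4.
Step in, leap out — an escape tone.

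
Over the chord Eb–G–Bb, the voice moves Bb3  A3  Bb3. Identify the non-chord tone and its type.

A3 is a neighbor tone.

The harmony at that moment is Eb major triad (Eb, G, Bb); A3 is not a chord tone.
It is approached by step down from Bb3 and left by step up to Bb3.
Step away and step back to the same note — a neighbor tone (lower neighbor).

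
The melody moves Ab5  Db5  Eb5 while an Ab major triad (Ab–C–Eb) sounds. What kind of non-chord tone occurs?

The harmony at that moment is Ab major triad (Ab, C, Eb); Db5 is not a chord tone.
It is approached by leap down from Ab5 and left by step up to Eb5.
Leap in, step out — an appoggiatura.

Db5 is an appoggiatura.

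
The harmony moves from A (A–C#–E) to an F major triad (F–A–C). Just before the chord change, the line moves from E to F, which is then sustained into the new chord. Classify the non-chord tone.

F is an anticipation.

The harmony at that moment is A major triad (A, C#, E); F is not a chord tone.
It is approached by step up from E and then sustained as the same pitch into the next harmony.
Arriving early and becoming a chord tone when the harmony changes — an anticipation.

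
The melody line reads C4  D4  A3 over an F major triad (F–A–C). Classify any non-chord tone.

The harmony at that moment is F major triad (F, A, C); D4 is not a chord tone.
It is approached by step up from C4 and left by leap down to A3.
Step in, leap out — an escape tone.

D4 is an escape tone.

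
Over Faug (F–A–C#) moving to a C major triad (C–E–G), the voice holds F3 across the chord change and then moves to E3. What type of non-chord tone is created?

The harmony at that moment is C major triad (C, E, G); F3 is not a chord tone.
It is held over (the same pitch as the preceding F3) and left by step down to E3.
Held over from the previous chord and resolving down by step — a suspension.

F3 is a suspension.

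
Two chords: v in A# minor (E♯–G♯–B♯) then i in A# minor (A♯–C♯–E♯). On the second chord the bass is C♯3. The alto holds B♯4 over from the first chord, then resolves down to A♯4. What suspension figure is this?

At the second chord the bass is C♯3. The suspended B♯4 lies a seventh above the bass; after resolving down by step to A♯4, the interval above the bass becomes a sixth.
Suspension figures are named by those two intervals: 7–6.

7–6 suspension.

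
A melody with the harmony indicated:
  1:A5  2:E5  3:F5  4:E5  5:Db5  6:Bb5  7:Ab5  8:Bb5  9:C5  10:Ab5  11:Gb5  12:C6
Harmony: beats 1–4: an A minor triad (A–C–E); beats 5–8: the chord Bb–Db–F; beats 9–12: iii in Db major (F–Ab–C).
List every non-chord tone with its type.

The harmony at that moment is A minor triad (A, C, E); F5 is not a chord tone.
It is approached by step up from E5 and left by step down to E5.
Step away and step back to the same note — a neighbor tone (upper neighbor).
The harmony at that moment is Bb minor triad (Bb, Db, F); Ab5 is not a chord tone.
It is approached by step down from Bb5 and left by step up to Bb5.
Step away and step back to the same note — a neighbor tone (lower neighbor).
The harmony at that moment is F minor triad (F, Ab, C); Gb5 is not a chord tone.
It is approached by step down from Ab5 and left by leap up to C6.
Step in, leap out — an escape tone.

F5 (beat 3) — neighbor tone; Ab5 (beat 7) — neighbor tone; Gb5 (beat 11) — escape tone.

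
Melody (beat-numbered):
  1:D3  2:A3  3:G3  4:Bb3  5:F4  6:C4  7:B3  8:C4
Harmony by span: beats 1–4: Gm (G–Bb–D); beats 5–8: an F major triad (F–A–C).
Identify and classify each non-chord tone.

The harmony at that moment is G minor triad (G, Bb, D); A3 is not a chord tone.
It is approached by leap up from D3 and left by step down to G3.
Leap in, step out — an appoggiatura.
The harmony at that moment is F major triad (F, A, C); B3 is not a chord tone.
It is approached by step down from C4 and left by step up to C4.
Step away and step back to the same note — a neighbor tone (lower neighbor).

A3 (beat 2) — appoggiatura; B3 (beat 7) — neighbor tone.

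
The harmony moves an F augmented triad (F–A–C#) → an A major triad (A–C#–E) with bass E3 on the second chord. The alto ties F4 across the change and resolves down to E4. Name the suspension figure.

At the second chord the bass is E3. The suspended F4 lies a ninth above the bass; after resolving down by step to E4, the interval above the bass becomes an octave.
Suspension figures are named by those two intervals: 9–8.

9–8 suspension.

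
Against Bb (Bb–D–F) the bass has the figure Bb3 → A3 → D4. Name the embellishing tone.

A3 is an escape tone.

The harmony at that moment is Bb major triad (Bb, D, F); A3 is not a chord tone.
It is approached by step down from Bb3 and left by leap up to D4.
Step in, leap out — an escape tone.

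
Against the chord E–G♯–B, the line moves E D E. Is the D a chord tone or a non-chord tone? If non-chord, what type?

The harmony at that moment is E major triad (E, G♯, B); D is not a chord tone.
It is approached by step down from E and left by step up to E.
Step away and step back to the same note — a neighbor tone (lower neighbor).

Non-chord tone — a neighbor tone.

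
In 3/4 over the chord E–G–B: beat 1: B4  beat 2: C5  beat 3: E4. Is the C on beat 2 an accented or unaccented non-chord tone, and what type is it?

Unaccented escape tone.

The harmony at that moment is E minor triad (E, G, B); C5 is not a chord tone.
It is approached by step up from B4 and left by leap down to E4.
Step in, leap out — an escape tone.
It falls on a weak beat, so it is unaccented.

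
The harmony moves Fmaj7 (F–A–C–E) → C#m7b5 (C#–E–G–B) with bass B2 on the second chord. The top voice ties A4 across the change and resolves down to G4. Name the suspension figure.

7–6 suspension.

At the second chord the bass is B2. The suspended A4 lies a seventh above the bass; after resolving down by step to G4, the interval above the bass becomes a sixth.
Suspension figures are named by those two intervals: 7–6.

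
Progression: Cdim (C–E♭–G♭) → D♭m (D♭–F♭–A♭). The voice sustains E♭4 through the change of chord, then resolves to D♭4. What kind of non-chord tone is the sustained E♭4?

E♭4 is a suspension.

The harmony at that moment is D♭ minor triad (D♭, F♭, A♭); E♭4 is not a chord tone.
It is held over (the same pitch as the preceding E♭4) and left by step down to D♭4.
Held over from the previous chord and resolving down by step — a suspension.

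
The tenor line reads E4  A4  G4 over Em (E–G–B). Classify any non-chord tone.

A4 is an appoggiatura.

The harmony at that moment is E minor triad (E, G, B); A4 is not a chord tone.
It is approached by leap up from E4 and left by step down to G4.
Leap in, step out — an appoggiatura.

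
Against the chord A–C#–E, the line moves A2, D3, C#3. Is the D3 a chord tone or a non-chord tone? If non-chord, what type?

Non-chord tone — an appoggiatura.

The harmony at that moment is A major triad (A, C#, E); D3 is not a chord tone.
It is approached by leap up from A2 and left by step down to C#3.
Leap in, step out — an appoggiatura.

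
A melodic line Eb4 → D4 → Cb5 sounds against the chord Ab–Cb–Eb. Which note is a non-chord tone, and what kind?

D4 is an escape tone.

The harmony at that moment is Ab minor triad (Ab, Cb, Eb); D4 is not a chord tone.
It is approached by step down from Eb4 and left by leap up to Cb5.
Step in, leap out — an escape tone.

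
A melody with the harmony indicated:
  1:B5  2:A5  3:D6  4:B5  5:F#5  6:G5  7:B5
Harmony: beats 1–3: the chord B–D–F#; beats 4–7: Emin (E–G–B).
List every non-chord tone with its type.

A5 (beat 2) — escape tone; F#5 (beat 5) — appoggiatura.

The harmony at that moment is B minor triad (B, D, F#); A5 is not a chord tone.
It is approached by step down from B5 and left by leap up to D6.
Step in, leap out — an escape tone.
The harmony at that moment is E minor triad (E, G, B); F#5 is not a chord tone.
It is approached by leap down from B5 and left by step up to G5.
Leap in, step out — an appoggiatura.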